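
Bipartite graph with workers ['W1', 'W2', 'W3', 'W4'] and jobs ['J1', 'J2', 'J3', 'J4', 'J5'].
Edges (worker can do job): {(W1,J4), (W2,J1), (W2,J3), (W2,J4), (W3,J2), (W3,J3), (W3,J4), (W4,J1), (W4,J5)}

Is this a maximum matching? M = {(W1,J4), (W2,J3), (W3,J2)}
No, size 3 is not maximum

Proposed matching has size 3.
Maximum matching size for this graph: 4.

This is NOT maximum - can be improved to size 4.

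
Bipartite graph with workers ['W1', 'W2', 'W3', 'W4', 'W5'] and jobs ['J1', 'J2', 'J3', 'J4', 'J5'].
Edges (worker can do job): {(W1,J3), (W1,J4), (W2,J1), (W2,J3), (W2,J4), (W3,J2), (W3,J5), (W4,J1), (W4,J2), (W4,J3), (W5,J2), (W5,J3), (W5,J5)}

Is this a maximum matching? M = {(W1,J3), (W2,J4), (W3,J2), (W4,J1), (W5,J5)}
Yes, size 5 is maximum

Proposed matching has size 5.
Maximum matching size for this graph: 5.

This is a maximum matching.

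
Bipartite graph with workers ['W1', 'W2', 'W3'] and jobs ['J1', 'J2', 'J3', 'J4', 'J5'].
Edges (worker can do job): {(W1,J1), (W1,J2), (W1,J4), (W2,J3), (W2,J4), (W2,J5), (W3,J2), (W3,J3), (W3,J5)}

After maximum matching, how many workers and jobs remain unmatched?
Unmatched: 0 workers, 2 jobs

Maximum matching size: 3
Workers: 3 total, 3 matched, 0 unmatched
Jobs: 5 total, 3 matched, 2 unmatched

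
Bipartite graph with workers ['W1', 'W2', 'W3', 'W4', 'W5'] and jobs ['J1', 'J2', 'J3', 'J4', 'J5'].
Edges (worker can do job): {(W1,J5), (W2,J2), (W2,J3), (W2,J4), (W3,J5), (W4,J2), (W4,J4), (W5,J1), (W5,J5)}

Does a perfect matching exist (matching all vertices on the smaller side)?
No, maximum matching has size 4 < 5

Maximum matching has size 4, need 5 for perfect matching.
Unmatched workers: ['W1']
Unmatched jobs: ['J3']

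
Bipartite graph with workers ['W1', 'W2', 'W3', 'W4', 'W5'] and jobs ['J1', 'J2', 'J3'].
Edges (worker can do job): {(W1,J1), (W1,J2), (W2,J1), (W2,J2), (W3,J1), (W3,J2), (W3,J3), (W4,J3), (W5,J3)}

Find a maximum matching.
Matching: {(W1,J1), (W3,J2), (W5,J3)}

Maximum matching (size 3):
  W1 → J1
  W3 → J2
  W5 → J3

Each worker is assigned to at most one job, and each job to at most one worker.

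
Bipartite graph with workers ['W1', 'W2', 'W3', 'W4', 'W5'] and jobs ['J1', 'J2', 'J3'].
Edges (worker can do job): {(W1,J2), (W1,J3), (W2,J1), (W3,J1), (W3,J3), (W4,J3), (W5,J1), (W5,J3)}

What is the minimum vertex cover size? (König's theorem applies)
Minimum vertex cover size = 3

By König's theorem: in bipartite graphs,
min vertex cover = max matching = 3

Maximum matching has size 3, so minimum vertex cover also has size 3.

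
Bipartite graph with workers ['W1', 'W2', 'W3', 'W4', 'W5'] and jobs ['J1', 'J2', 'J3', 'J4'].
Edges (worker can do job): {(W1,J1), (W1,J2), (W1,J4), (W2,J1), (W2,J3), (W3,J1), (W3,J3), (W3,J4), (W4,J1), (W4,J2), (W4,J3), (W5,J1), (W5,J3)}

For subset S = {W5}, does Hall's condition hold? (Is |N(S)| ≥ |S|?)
Yes: |N(S)| = 2, |S| = 1

Subset S = {W5}
Neighbors N(S) = {J1, J3}

|N(S)| = 2, |S| = 1
Hall's condition: |N(S)| ≥ |S| is satisfied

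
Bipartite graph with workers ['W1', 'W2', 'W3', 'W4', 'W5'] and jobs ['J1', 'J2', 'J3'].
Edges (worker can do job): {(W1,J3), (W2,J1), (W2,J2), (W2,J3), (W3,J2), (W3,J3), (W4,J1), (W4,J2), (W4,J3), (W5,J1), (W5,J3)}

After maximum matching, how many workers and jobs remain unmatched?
Unmatched: 2 workers, 0 jobs

Maximum matching size: 3
Workers: 5 total, 3 matched, 2 unmatched
Jobs: 3 total, 3 matched, 0 unmatched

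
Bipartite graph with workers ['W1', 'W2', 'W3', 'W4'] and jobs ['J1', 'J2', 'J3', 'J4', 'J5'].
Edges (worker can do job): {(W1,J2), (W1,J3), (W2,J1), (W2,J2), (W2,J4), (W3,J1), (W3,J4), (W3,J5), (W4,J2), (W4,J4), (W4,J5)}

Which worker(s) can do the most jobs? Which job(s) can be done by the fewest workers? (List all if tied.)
Most versatile: W2, W3, W4 (3 jobs); Least covered: J3 (1 workers)

Worker degrees (jobs they can do): W1:2, W2:3, W3:3, W4:3
Job degrees (workers who can do it): J1:2, J2:3, J3:1, J4:3, J5:2

Maximum worker degree is 3, achieved by: W2, W3, W4
Minimum job degree is 1, achieved by: J3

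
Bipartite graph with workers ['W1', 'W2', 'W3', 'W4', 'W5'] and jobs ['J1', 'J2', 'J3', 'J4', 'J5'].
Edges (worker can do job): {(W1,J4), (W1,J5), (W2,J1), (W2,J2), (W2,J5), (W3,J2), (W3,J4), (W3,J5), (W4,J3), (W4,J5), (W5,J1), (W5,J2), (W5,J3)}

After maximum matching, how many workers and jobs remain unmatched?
Unmatched: 0 workers, 0 jobs

Maximum matching size: 5
Workers: 5 total, 5 matched, 0 unmatched
Jobs: 5 total, 5 matched, 0 unmatched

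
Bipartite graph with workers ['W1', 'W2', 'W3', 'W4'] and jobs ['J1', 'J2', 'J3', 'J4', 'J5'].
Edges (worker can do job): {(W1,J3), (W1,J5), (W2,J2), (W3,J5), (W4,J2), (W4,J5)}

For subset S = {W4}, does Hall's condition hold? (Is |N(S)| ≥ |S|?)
Yes: |N(S)| = 2, |S| = 1

Subset S = {W4}
Neighbors N(S) = {J2, J5}

|N(S)| = 2, |S| = 1
Hall's condition: |N(S)| ≥ |S| is satisfied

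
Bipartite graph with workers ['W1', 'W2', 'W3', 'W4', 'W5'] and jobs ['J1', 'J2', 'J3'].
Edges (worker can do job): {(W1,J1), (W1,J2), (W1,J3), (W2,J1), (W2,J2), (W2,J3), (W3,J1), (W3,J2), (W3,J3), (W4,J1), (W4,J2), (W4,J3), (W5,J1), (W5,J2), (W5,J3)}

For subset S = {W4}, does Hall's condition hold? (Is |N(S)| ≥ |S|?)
Yes: |N(S)| = 3, |S| = 1

Subset S = {W4}
Neighbors N(S) = {J1, J2, J3}

|N(S)| = 3, |S| = 1
Hall's condition: |N(S)| ≥ |S| is satisfied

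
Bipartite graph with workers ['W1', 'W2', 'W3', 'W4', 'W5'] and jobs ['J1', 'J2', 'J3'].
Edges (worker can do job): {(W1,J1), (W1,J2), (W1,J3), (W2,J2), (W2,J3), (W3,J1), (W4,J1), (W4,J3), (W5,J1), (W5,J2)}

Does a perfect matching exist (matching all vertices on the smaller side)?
Yes, perfect matching exists (size 3)

Perfect matching: {(W3,J1), (W4,J3), (W5,J2)}
All 3 vertices on the smaller side are matched.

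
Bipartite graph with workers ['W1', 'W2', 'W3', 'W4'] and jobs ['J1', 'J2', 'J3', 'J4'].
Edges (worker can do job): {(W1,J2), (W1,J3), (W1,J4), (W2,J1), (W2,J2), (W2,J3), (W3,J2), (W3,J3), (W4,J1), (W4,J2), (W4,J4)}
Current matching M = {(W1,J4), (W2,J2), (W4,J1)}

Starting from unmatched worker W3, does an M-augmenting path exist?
Yes: W3 → J3

An M-augmenting path alternates non-matching / matching edges, starting and ending at unmatched vertices.
Path: W3 → J3
(J3 is unmatched in M, so the path is augmenting.)
Flipping edges along this path would increase |M| from 3 to 4.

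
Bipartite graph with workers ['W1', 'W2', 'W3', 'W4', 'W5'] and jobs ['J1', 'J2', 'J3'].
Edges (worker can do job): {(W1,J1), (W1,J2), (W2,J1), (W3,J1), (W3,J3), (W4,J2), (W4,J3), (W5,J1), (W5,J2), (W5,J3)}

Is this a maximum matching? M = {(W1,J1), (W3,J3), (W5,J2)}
Yes, size 3 is maximum

Proposed matching has size 3.
Maximum matching size for this graph: 3.

This is a maximum matching.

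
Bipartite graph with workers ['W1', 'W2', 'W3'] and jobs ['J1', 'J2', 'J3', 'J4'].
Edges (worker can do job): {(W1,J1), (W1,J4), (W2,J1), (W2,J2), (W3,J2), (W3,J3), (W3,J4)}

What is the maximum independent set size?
Maximum independent set = 4

By König's theorem:
- Min vertex cover = Max matching = 3
- Max independent set = Total vertices - Min vertex cover
- Max independent set = 7 - 3 = 4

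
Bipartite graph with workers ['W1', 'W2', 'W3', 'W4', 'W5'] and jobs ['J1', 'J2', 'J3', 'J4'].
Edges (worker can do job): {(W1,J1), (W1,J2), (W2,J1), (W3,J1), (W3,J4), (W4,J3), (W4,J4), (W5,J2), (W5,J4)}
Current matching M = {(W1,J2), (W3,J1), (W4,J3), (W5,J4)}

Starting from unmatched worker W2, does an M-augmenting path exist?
No augmenting path from W2

Alternating search from W2 reaches jobs: {J1, J2, J4}.
Every reachable job is already matched in M, and following those matched edges back to workers exposes no further unvisited jobs.
No M-augmenting path from W2 exists.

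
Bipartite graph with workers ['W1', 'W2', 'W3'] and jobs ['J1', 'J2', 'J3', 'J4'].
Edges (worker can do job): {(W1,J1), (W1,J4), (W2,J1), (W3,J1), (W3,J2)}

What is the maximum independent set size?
Maximum independent set = 4

By König's theorem:
- Min vertex cover = Max matching = 3
- Max independent set = Total vertices - Min vertex cover
- Max independent set = 7 - 3 = 4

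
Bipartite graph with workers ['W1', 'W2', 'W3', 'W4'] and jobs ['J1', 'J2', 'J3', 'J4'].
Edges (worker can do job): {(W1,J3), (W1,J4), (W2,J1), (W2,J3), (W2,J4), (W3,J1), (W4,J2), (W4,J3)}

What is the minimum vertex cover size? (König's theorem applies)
Minimum vertex cover size = 4

By König's theorem: in bipartite graphs,
min vertex cover = max matching = 4

Maximum matching has size 4, so minimum vertex cover also has size 4.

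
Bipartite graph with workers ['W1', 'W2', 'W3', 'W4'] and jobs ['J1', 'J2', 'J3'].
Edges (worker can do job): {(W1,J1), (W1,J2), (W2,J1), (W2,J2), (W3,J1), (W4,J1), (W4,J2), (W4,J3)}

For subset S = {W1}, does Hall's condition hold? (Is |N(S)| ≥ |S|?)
Yes: |N(S)| = 2, |S| = 1

Subset S = {W1}
Neighbors N(S) = {J1, J2}

|N(S)| = 2, |S| = 1
Hall's condition: |N(S)| ≥ |S| is satisfied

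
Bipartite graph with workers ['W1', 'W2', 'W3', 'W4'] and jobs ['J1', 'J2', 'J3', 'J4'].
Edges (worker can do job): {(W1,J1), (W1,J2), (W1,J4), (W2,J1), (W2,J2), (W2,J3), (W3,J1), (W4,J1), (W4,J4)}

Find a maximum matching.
Matching: {(W1,J2), (W2,J3), (W3,J1), (W4,J4)}

Maximum matching (size 4):
  W1 → J2
  W2 → J3
  W3 → J1
  W4 → J4

Each worker is assigned to at most one job, and each job to at most one worker.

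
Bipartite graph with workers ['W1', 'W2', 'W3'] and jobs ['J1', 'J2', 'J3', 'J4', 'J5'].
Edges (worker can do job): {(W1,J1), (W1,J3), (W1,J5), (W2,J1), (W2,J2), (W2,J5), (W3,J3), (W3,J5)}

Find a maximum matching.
Matching: {(W1,J5), (W2,J1), (W3,J3)}

Maximum matching (size 3):
  W1 → J5
  W2 → J1
  W3 → J3

Each worker is assigned to at most one job, and each job to at most one worker.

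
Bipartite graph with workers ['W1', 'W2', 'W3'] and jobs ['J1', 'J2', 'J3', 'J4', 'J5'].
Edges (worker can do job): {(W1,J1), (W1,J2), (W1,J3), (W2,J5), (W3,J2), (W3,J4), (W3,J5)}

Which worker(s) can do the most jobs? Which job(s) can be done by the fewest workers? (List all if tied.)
Most versatile: W1, W3 (3 jobs); Least covered: J1, J3, J4 (1 workers)

Worker degrees (jobs they can do): W1:3, W2:1, W3:3
Job degrees (workers who can do it): J1:1, J2:2, J3:1, J4:1, J5:2

Maximum worker degree is 3, achieved by: W1, W3
Minimum job degree is 1, achieved by: J1, J3, J4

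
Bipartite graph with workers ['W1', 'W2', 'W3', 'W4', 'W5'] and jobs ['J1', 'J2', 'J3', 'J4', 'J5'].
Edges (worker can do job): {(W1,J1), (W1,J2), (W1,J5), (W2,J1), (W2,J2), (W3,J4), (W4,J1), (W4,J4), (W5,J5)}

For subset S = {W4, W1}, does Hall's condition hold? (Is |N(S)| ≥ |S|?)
Yes: |N(S)| = 4, |S| = 2

Subset S = {W4, W1}
Neighbors N(S) = {J1, J2, J4, J5}

|N(S)| = 4, |S| = 2
Hall's condition: |N(S)| ≥ |S| is satisfied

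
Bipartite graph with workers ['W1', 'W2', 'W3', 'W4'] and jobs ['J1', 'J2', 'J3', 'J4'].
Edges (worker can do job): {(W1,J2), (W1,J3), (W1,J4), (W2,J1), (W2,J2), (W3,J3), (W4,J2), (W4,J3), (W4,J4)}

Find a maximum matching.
Matching: {(W1,J4), (W2,J1), (W3,J3), (W4,J2)}

Maximum matching (size 4):
  W1 → J4
  W2 → J1
  W3 → J3
  W4 → J2

Each worker is assigned to at most one job, and each job to at most one worker.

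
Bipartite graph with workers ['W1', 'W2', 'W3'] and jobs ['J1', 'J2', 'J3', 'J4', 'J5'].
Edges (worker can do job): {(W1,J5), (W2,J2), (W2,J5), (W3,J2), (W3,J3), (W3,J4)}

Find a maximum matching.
Matching: {(W1,J5), (W2,J2), (W3,J4)}

Maximum matching (size 3):
  W1 → J5
  W2 → J2
  W3 → J4

Each worker is assigned to at most one job, and each job to at most one worker.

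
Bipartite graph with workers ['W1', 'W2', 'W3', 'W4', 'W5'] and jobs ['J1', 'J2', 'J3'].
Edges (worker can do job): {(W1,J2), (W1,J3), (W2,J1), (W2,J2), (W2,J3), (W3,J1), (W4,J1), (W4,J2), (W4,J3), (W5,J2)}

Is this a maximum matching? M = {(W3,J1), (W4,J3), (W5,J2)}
Yes, size 3 is maximum

Proposed matching has size 3.
Maximum matching size for this graph: 3.

This is a maximum matching.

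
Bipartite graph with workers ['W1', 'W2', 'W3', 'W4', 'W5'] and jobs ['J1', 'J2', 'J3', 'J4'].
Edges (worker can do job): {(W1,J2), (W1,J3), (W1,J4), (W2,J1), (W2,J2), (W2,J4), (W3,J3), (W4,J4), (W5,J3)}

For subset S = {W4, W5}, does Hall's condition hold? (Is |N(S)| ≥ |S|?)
Yes: |N(S)| = 2, |S| = 2

Subset S = {W4, W5}
Neighbors N(S) = {J3, J4}

|N(S)| = 2, |S| = 2
Hall's condition: |N(S)| ≥ |S| is satisfied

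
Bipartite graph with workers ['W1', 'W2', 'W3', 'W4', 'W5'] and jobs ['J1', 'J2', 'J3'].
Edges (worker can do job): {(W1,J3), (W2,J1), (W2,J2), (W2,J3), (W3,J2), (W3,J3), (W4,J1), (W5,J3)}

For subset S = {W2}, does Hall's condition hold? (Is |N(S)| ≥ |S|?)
Yes: |N(S)| = 3, |S| = 1

Subset S = {W2}
Neighbors N(S) = {J1, J2, J3}

|N(S)| = 3, |S| = 1
Hall's condition: |N(S)| ≥ |S| is satisfied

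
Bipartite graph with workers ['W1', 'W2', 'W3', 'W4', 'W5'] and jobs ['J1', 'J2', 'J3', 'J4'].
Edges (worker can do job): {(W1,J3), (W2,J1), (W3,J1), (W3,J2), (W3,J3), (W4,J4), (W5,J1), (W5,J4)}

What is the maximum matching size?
Maximum matching size = 4

Maximum matching: {(W1,J3), (W3,J2), (W4,J4), (W5,J1)}
Size: 4

This assigns 4 workers to 4 distinct jobs.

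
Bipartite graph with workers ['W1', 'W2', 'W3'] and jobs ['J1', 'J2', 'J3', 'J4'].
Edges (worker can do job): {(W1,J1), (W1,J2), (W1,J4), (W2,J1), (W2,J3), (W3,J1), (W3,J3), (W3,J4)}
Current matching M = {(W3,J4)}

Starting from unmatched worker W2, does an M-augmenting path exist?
Yes: W2 → J3

An M-augmenting path alternates non-matching / matching edges, starting and ending at unmatched vertices.
Path: W2 → J3
(J3 is unmatched in M, so the path is augmenting.)
Flipping edges along this path would increase |M| from 1 to 2.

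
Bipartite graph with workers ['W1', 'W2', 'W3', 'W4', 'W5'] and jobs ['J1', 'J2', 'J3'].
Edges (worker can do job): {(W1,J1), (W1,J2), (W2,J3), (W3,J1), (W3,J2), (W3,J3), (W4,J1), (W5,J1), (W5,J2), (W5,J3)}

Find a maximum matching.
Matching: {(W3,J3), (W4,J1), (W5,J2)}

Maximum matching (size 3):
  W3 → J3
  W4 → J1
  W5 → J2

Each worker is assigned to at most one job, and each job to at most one worker.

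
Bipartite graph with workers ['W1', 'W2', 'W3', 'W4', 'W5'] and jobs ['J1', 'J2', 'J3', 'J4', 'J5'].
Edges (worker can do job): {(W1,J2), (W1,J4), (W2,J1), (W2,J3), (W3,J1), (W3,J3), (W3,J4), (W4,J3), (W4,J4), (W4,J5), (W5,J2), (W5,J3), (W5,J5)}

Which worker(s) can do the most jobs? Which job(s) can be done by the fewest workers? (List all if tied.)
Most versatile: W3, W4, W5 (3 jobs); Least covered: J1, J2, J5 (2 workers)

Worker degrees (jobs they can do): W1:2, W2:2, W3:3, W4:3, W5:3
Job degrees (workers who can do it): J1:2, J2:2, J3:4, J4:3, J5:2

Maximum worker degree is 3, achieved by: W3, W4, W5
Minimum job degree is 2, achieved by: J1, J2, J5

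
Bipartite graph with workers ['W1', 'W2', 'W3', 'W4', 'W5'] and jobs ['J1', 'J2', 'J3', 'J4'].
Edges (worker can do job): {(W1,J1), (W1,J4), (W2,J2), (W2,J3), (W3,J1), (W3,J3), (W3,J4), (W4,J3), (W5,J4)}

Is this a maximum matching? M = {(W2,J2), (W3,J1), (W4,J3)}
No, size 3 is not maximum

Proposed matching has size 3.
Maximum matching size for this graph: 4.

This is NOT maximum - can be improved to size 4.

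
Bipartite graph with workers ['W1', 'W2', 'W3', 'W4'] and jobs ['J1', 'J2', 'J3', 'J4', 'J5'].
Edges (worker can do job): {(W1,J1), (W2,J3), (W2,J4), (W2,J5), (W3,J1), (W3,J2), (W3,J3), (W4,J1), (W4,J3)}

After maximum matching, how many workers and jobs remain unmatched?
Unmatched: 0 workers, 1 jobs

Maximum matching size: 4
Workers: 4 total, 4 matched, 0 unmatched
Jobs: 5 total, 4 matched, 1 unmatched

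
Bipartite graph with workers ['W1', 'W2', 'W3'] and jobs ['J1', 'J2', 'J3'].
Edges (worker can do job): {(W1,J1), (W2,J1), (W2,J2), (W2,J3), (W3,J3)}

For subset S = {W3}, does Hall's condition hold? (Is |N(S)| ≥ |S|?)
Yes: |N(S)| = 1, |S| = 1

Subset S = {W3}
Neighbors N(S) = {J3}

|N(S)| = 1, |S| = 1
Hall's condition: |N(S)| ≥ |S| is satisfied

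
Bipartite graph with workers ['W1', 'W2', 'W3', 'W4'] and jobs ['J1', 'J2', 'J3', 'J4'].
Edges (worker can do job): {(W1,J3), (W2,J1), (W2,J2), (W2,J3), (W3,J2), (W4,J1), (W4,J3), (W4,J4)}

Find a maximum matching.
Matching: {(W1,J3), (W2,J1), (W3,J2), (W4,J4)}

Maximum matching (size 4):
  W1 → J3
  W2 → J1
  W3 → J2
  W4 → J4

Each worker is assigned to at most one job, and each job to at most one worker.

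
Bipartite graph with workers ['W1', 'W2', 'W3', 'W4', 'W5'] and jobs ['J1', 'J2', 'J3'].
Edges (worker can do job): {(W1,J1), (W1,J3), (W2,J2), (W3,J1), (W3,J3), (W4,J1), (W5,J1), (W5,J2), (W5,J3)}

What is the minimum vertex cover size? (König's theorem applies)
Minimum vertex cover size = 3

By König's theorem: in bipartite graphs,
min vertex cover = max matching = 3

Maximum matching has size 3, so minimum vertex cover also has size 3.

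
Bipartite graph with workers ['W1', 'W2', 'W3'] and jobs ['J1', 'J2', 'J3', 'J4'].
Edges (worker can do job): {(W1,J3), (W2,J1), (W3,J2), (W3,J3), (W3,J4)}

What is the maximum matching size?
Maximum matching size = 3

Maximum matching: {(W1,J3), (W2,J1), (W3,J2)}
Size: 3

This assigns 3 workers to 3 distinct jobs.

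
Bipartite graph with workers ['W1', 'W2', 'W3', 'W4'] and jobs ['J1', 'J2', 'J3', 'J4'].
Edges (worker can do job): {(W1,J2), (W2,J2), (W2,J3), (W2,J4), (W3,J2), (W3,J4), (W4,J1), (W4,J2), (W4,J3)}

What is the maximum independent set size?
Maximum independent set = 4

By König's theorem:
- Min vertex cover = Max matching = 4
- Max independent set = Total vertices - Min vertex cover
- Max independent set = 8 - 4 = 4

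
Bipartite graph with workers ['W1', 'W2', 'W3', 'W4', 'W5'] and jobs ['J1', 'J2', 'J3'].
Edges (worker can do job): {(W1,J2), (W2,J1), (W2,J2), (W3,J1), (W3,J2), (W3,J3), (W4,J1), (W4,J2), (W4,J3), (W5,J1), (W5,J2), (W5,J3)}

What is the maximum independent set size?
Maximum independent set = 5

By König's theorem:
- Min vertex cover = Max matching = 3
- Max independent set = Total vertices - Min vertex cover
- Max independent set = 8 - 3 = 5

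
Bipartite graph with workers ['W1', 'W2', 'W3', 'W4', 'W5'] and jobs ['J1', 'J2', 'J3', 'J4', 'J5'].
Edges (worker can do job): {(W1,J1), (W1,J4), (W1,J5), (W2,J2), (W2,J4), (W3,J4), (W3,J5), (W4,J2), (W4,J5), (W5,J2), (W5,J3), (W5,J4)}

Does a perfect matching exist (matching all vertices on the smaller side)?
Yes, perfect matching exists (size 5)

Perfect matching: {(W1,J1), (W2,J4), (W3,J5), (W4,J2), (W5,J3)}
All 5 vertices on the smaller side are matched.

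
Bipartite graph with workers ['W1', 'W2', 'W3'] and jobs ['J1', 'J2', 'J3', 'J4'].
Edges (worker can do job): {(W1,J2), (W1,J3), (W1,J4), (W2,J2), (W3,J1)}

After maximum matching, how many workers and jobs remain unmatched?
Unmatched: 0 workers, 1 jobs

Maximum matching size: 3
Workers: 3 total, 3 matched, 0 unmatched
Jobs: 4 total, 3 matched, 1 unmatched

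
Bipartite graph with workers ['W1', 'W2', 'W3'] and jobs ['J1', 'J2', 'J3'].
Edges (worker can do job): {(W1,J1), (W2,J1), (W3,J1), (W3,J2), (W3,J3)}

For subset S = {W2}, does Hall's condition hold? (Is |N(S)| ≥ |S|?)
Yes: |N(S)| = 1, |S| = 1

Subset S = {W2}
Neighbors N(S) = {J1}

|N(S)| = 1, |S| = 1
Hall's condition: |N(S)| ≥ |S| is satisfied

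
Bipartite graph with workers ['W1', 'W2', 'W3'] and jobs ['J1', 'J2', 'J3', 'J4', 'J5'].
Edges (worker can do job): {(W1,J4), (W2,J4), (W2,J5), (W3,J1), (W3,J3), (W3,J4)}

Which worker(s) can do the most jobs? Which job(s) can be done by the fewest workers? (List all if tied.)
Most versatile: W3 (3 jobs); Least covered: J2 (0 workers)

Worker degrees (jobs they can do): W1:1, W2:2, W3:3
Job degrees (workers who can do it): J1:1, J2:0, J3:1, J4:3, J5:1

Maximum worker degree is 3, achieved by: W3
Minimum job degree is 0, achieved by: J2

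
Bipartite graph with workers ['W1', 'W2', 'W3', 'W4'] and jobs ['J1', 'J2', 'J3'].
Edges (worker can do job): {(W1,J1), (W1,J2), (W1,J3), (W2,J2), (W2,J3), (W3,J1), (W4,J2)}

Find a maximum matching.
Matching: {(W1,J3), (W3,J1), (W4,J2)}

Maximum matching (size 3):
  W1 → J3
  W3 → J1
  W4 → J2

Each worker is assigned to at most one job, and each job to at most one worker.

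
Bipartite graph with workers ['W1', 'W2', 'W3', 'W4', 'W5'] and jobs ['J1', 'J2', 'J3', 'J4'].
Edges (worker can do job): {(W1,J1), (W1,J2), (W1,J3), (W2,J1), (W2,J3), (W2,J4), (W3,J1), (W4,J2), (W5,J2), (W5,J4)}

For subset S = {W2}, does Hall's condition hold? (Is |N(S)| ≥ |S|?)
Yes: |N(S)| = 3, |S| = 1

Subset S = {W2}
Neighbors N(S) = {J1, J3, J4}

|N(S)| = 3, |S| = 1
Hall's condition: |N(S)| ≥ |S| is satisfied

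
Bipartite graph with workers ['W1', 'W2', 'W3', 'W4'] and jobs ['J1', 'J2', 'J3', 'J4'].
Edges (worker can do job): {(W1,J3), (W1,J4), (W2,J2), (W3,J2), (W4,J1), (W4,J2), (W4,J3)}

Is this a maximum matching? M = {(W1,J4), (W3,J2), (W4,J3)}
Yes, size 3 is maximum

Proposed matching has size 3.
Maximum matching size for this graph: 3.

This is a maximum matching.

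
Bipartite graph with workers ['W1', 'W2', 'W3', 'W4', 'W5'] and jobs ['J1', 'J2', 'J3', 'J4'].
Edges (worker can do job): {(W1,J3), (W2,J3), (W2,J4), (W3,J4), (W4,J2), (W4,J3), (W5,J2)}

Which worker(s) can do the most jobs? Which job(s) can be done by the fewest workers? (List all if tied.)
Most versatile: W2, W4 (2 jobs); Least covered: J1 (0 workers)

Worker degrees (jobs they can do): W1:1, W2:2, W3:1, W4:2, W5:1
Job degrees (workers who can do it): J1:0, J2:2, J3:3, J4:2

Maximum worker degree is 2, achieved by: W2, W4
Minimum job degree is 0, achieved by: J1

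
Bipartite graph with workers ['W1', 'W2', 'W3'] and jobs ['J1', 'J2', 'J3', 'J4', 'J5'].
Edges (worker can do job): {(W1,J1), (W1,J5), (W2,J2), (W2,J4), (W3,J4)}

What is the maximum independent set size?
Maximum independent set = 5

By König's theorem:
- Min vertex cover = Max matching = 3
- Max independent set = Total vertices - Min vertex cover
- Max independent set = 8 - 3 = 5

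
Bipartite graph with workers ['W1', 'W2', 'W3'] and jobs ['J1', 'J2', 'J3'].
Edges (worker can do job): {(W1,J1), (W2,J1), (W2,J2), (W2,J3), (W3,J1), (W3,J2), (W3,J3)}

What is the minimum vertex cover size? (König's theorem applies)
Minimum vertex cover size = 3

By König's theorem: in bipartite graphs,
min vertex cover = max matching = 3

Maximum matching has size 3, so minimum vertex cover also has size 3.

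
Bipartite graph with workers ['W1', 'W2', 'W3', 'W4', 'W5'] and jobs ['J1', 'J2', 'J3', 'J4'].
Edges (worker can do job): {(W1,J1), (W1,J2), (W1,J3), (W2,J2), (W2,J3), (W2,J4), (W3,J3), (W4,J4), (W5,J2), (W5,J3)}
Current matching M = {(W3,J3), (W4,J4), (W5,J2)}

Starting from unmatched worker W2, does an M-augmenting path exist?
No augmenting path from W2

Alternating search from W2 reaches jobs: {J2, J3, J4}.
Every reachable job is already matched in M, and following those matched edges back to workers exposes no further unvisited jobs.
No M-augmenting path from W2 exists.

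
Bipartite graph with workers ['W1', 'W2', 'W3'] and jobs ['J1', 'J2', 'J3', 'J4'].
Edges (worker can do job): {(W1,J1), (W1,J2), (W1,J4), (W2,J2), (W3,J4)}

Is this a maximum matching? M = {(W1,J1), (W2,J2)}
No, size 2 is not maximum

Proposed matching has size 2.
Maximum matching size for this graph: 3.

This is NOT maximum - can be improved to size 3.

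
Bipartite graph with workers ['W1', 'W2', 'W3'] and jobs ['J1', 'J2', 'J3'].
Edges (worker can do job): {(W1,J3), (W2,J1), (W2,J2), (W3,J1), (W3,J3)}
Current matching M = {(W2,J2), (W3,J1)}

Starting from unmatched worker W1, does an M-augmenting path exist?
Yes: W1 → J3

An M-augmenting path alternates non-matching / matching edges, starting and ending at unmatched vertices.
Path: W1 → J3
(J3 is unmatched in M, so the path is augmenting.)
Flipping edges along this path would increase |M| from 2 to 3.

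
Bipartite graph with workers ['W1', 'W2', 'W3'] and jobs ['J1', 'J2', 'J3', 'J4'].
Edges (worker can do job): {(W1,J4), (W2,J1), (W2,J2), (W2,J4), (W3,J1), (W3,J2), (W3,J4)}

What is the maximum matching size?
Maximum matching size = 3

Maximum matching: {(W1,J4), (W2,J2), (W3,J1)}
Size: 3

This assigns 3 workers to 3 distinct jobs.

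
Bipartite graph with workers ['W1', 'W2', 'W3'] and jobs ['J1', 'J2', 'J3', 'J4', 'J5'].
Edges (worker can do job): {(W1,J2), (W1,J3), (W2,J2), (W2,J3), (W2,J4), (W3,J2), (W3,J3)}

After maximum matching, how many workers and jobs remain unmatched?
Unmatched: 0 workers, 2 jobs

Maximum matching size: 3
Workers: 3 total, 3 matched, 0 unmatched
Jobs: 5 total, 3 matched, 2 unmatched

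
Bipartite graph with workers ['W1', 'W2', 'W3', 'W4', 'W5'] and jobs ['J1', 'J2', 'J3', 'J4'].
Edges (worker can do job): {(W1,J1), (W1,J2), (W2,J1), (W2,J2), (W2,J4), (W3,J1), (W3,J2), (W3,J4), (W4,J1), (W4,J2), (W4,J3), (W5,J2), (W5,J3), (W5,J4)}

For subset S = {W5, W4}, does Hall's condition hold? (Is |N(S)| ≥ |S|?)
Yes: |N(S)| = 4, |S| = 2

Subset S = {W5, W4}
Neighbors N(S) = {J1, J2, J3, J4}

|N(S)| = 4, |S| = 2
Hall's condition: |N(S)| ≥ |S| is satisfied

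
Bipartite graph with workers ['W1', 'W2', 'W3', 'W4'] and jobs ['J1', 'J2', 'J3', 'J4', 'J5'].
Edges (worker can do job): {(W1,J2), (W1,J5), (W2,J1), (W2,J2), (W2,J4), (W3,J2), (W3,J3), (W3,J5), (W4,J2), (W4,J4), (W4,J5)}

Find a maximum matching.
Matching: {(W1,J5), (W2,J4), (W3,J3), (W4,J2)}

Maximum matching (size 4):
  W1 → J5
  W2 → J4
  W3 → J3
  W4 → J2

Each worker is assigned to at most one job, and each job to at most one worker.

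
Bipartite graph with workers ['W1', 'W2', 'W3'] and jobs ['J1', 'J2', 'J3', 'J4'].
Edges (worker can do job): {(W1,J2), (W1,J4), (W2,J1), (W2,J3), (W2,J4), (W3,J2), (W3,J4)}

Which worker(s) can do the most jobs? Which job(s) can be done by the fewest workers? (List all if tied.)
Most versatile: W2 (3 jobs); Least covered: J1, J3 (1 workers)

Worker degrees (jobs they can do): W1:2, W2:3, W3:2
Job degrees (workers who can do it): J1:1, J2:2, J3:1, J4:3

Maximum worker degree is 3, achieved by: W2
Minimum job degree is 1, achieved by: J1, J3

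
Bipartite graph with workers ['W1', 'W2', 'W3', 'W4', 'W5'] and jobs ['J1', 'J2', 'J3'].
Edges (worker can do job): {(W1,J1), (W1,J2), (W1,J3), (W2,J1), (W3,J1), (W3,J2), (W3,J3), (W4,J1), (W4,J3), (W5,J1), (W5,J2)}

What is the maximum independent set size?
Maximum independent set = 5

By König's theorem:
- Min vertex cover = Max matching = 3
- Max independent set = Total vertices - Min vertex cover
- Max independent set = 8 - 3 = 5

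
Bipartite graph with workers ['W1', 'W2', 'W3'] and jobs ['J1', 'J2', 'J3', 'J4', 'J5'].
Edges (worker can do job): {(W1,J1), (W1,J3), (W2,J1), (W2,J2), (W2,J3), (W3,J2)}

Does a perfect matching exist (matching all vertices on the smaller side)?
Yes, perfect matching exists (size 3)

Perfect matching: {(W1,J1), (W2,J3), (W3,J2)}
All 3 vertices on the smaller side are matched.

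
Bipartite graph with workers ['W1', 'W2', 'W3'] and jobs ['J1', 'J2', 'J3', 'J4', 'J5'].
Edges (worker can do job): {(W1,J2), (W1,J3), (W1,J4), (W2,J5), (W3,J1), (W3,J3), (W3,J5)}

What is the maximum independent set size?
Maximum independent set = 5

By König's theorem:
- Min vertex cover = Max matching = 3
- Max independent set = Total vertices - Min vertex cover
- Max independent set = 8 - 3 = 5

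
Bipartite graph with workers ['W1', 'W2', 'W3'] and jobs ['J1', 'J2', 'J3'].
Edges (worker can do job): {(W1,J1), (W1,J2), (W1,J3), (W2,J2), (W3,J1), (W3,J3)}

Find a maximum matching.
Matching: {(W1,J1), (W2,J2), (W3,J3)}

Maximum matching (size 3):
  W1 → J1
  W2 → J2
  W3 → J3

Each worker is assigned to at most one job, and each job to at most one worker.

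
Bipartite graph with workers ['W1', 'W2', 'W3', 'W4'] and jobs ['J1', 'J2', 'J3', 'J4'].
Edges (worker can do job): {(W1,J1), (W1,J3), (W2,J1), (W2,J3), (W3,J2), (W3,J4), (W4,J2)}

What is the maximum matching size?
Maximum matching size = 4

Maximum matching: {(W1,J3), (W2,J1), (W3,J4), (W4,J2)}
Size: 4

This assigns 4 workers to 4 distinct jobs.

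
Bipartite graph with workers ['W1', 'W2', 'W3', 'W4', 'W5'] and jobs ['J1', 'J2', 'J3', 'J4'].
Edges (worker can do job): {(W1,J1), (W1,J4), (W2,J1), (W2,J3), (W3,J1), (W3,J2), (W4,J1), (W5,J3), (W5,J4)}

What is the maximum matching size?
Maximum matching size = 4

Maximum matching: {(W2,J3), (W3,J2), (W4,J1), (W5,J4)}
Size: 4

This assigns 4 workers to 4 distinct jobs.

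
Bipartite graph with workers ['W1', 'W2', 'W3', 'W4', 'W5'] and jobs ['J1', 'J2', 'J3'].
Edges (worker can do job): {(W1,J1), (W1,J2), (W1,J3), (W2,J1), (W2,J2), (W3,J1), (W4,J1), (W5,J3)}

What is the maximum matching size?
Maximum matching size = 3

Maximum matching: {(W1,J2), (W3,J1), (W5,J3)}
Size: 3

This assigns 3 workers to 3 distinct jobs.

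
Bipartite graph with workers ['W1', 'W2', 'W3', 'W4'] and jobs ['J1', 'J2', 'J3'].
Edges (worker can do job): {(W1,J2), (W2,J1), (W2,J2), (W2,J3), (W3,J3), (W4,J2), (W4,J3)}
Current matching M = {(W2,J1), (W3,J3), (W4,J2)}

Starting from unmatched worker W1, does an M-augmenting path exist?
No augmenting path from W1

Alternating search from W1 reaches jobs: {J2, J3}.
Every reachable job is already matched in M, and following those matched edges back to workers exposes no further unvisited jobs.
No M-augmenting path from W1 exists.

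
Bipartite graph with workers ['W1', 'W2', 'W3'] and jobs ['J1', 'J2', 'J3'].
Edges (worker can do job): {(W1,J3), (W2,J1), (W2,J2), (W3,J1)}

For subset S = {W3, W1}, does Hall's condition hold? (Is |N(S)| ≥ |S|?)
Yes: |N(S)| = 2, |S| = 2

Subset S = {W3, W1}
Neighbors N(S) = {J1, J3}

|N(S)| = 2, |S| = 2
Hall's condition: |N(S)| ≥ |S| is satisfied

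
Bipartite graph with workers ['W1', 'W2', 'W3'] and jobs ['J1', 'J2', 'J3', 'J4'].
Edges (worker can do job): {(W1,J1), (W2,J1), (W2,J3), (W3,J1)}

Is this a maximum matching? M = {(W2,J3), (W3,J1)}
Yes, size 2 is maximum

Proposed matching has size 2.
Maximum matching size for this graph: 2.

This is a maximum matching.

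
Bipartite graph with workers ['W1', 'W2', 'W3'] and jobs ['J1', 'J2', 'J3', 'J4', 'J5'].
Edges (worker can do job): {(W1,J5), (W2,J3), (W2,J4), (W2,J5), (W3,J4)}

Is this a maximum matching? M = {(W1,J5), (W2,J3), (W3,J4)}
Yes, size 3 is maximum

Proposed matching has size 3.
Maximum matching size for this graph: 3.

This is a maximum matching.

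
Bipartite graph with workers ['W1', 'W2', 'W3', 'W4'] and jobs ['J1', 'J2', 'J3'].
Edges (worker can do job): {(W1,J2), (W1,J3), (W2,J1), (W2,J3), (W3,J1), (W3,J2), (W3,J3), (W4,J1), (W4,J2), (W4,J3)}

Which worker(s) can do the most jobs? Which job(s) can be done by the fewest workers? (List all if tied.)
Most versatile: W3, W4 (3 jobs); Least covered: J1, J2 (3 workers)

Worker degrees (jobs they can do): W1:2, W2:2, W3:3, W4:3
Job degrees (workers who can do it): J1:3, J2:3, J3:4

Maximum worker degree is 3, achieved by: W3, W4
Minimum job degree is 3, achieved by: J1, J2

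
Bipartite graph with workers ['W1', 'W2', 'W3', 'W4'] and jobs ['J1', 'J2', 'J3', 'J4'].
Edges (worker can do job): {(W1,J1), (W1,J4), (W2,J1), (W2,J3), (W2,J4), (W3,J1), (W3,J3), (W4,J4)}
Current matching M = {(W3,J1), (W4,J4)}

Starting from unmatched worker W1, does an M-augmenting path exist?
Yes: W1 → J1 → W3 → J3

An M-augmenting path alternates non-matching / matching edges, starting and ending at unmatched vertices.
Path: W1 → J1 → W3 → J3
(J3 is unmatched in M, so the path is augmenting.)
Flipping edges along this path would increase |M| from 2 to 3.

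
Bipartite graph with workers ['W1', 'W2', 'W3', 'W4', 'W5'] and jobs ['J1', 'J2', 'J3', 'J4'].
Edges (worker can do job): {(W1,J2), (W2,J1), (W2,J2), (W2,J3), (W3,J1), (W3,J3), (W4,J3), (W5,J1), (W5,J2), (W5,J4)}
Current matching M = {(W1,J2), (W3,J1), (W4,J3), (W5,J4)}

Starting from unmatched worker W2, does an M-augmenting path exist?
No augmenting path from W2

Alternating search from W2 reaches jobs: {J1, J2, J3}.
Every reachable job is already matched in M, and following those matched edges back to workers exposes no further unvisited jobs.
No M-augmenting path from W2 exists.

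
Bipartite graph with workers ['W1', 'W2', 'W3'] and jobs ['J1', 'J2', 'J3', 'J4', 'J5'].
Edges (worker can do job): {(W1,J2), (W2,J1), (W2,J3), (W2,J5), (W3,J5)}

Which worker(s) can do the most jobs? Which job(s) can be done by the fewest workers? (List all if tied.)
Most versatile: W2 (3 jobs); Least covered: J4 (0 workers)

Worker degrees (jobs they can do): W1:1, W2:3, W3:1
Job degrees (workers who can do it): J1:1, J2:1, J3:1, J4:0, J5:2

Maximum worker degree is 3, achieved by: W2
Minimum job degree is 0, achieved by: J4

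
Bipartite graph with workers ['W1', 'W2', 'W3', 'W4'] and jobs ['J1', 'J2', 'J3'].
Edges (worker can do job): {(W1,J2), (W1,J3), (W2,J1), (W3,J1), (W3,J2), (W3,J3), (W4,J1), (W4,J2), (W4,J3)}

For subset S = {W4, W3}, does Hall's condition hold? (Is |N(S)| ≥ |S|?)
Yes: |N(S)| = 3, |S| = 2

Subset S = {W4, W3}
Neighbors N(S) = {J1, J2, J3}

|N(S)| = 3, |S| = 2
Hall's condition: |N(S)| ≥ |S| is satisfied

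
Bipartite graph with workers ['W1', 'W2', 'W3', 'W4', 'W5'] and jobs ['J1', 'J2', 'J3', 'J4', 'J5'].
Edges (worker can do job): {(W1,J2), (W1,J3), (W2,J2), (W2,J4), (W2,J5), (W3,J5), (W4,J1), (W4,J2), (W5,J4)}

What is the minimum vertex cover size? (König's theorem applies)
Minimum vertex cover size = 5

By König's theorem: in bipartite graphs,
min vertex cover = max matching = 5

Maximum matching has size 5, so minimum vertex cover also has size 5.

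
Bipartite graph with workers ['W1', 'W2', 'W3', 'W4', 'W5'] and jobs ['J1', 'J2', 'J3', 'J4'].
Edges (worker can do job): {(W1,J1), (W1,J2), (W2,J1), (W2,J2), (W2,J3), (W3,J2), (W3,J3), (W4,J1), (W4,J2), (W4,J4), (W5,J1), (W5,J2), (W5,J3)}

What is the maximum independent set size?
Maximum independent set = 5

By König's theorem:
- Min vertex cover = Max matching = 4
- Max independent set = Total vertices - Min vertex cover
- Max independent set = 9 - 4 = 5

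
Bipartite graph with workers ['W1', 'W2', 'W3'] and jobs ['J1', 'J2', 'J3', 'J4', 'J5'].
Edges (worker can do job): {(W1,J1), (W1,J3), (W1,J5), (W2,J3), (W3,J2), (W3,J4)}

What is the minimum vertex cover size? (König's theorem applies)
Minimum vertex cover size = 3

By König's theorem: in bipartite graphs,
min vertex cover = max matching = 3

Maximum matching has size 3, so minimum vertex cover also has size 3.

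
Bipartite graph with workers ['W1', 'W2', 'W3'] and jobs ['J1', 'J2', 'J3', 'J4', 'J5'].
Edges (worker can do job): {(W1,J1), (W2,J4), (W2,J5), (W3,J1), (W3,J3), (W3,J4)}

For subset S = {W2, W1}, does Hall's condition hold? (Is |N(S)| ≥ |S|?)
Yes: |N(S)| = 3, |S| = 2

Subset S = {W2, W1}
Neighbors N(S) = {J1, J4, J5}

|N(S)| = 3, |S| = 2
Hall's condition: |N(S)| ≥ |S| is satisfied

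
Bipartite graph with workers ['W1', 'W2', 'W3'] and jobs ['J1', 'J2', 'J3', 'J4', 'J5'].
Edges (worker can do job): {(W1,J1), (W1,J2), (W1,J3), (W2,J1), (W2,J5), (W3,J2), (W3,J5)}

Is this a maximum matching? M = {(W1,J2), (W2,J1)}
No, size 2 is not maximum

Proposed matching has size 2.
Maximum matching size for this graph: 3.

This is NOT maximum - can be improved to size 3.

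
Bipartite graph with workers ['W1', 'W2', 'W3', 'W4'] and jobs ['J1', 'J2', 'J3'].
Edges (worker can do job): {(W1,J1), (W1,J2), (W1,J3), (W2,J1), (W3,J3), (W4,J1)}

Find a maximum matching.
Matching: {(W1,J2), (W3,J3), (W4,J1)}

Maximum matching (size 3):
  W1 → J2
  W3 → J3
  W4 → J1

Each worker is assigned to at most one job, and each job to at most one worker.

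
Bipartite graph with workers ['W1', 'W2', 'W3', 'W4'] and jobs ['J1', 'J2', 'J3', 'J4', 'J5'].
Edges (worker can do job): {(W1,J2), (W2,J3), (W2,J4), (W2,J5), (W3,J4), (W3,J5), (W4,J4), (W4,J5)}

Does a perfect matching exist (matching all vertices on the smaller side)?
Yes, perfect matching exists (size 4)

Perfect matching: {(W1,J2), (W2,J3), (W3,J5), (W4,J4)}
All 4 vertices on the smaller side are matched.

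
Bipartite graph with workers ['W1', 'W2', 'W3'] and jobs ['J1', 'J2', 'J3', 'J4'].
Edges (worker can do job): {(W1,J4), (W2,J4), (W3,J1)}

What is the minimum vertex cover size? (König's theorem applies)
Minimum vertex cover size = 2

By König's theorem: in bipartite graphs,
min vertex cover = max matching = 2

Maximum matching has size 2, so minimum vertex cover also has size 2.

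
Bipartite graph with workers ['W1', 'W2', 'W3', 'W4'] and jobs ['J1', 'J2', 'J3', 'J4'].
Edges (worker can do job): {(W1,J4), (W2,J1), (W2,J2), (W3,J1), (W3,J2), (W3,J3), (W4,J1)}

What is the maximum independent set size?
Maximum independent set = 4

By König's theorem:
- Min vertex cover = Max matching = 4
- Max independent set = Total vertices - Min vertex cover
- Max independent set = 8 - 4 = 4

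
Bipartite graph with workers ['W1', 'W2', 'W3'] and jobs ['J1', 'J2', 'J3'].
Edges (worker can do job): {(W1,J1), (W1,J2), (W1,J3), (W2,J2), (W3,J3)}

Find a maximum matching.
Matching: {(W1,J1), (W2,J2), (W3,J3)}

Maximum matching (size 3):
  W1 → J1
  W2 → J2
  W3 → J3

Each worker is assigned to at most one job, and each job to at most one worker.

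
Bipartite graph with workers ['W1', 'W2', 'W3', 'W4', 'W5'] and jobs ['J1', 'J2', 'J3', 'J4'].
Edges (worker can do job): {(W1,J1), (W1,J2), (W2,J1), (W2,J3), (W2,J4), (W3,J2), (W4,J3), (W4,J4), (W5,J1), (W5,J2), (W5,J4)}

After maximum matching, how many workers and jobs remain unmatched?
Unmatched: 1 workers, 0 jobs

Maximum matching size: 4
Workers: 5 total, 4 matched, 1 unmatched
Jobs: 4 total, 4 matched, 0 unmatched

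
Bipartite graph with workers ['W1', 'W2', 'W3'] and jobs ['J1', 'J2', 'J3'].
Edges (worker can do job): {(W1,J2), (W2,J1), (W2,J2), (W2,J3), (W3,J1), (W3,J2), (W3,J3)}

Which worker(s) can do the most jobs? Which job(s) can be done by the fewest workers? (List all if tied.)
Most versatile: W2, W3 (3 jobs); Least covered: J1, J3 (2 workers)

Worker degrees (jobs they can do): W1:1, W2:3, W3:3
Job degrees (workers who can do it): J1:2, J2:3, J3:2

Maximum worker degree is 3, achieved by: W2, W3
Minimum job degree is 2, achieved by: J1, J3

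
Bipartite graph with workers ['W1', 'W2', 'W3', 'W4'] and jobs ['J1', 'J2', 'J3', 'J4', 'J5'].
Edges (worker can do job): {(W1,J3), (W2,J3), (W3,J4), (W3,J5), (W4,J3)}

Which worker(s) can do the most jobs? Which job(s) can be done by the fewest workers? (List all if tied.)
Most versatile: W3 (2 jobs); Least covered: J1, J2 (0 workers)

Worker degrees (jobs they can do): W1:1, W2:1, W3:2, W4:1
Job degrees (workers who can do it): J1:0, J2:0, J3:3, J4:1, J5:1

Maximum worker degree is 2, achieved by: W3
Minimum job degree is 0, achieved by: J1, J2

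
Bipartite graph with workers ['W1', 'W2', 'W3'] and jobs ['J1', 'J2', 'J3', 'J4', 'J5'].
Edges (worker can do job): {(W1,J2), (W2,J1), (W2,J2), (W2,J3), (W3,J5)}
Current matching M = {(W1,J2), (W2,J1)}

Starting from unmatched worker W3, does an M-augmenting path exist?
Yes: W3 → J5

An M-augmenting path alternates non-matching / matching edges, starting and ending at unmatched vertices.
Path: W3 → J5
(J5 is unmatched in M, so the path is augmenting.)
Flipping edges along this path would increase |M| from 2 to 3.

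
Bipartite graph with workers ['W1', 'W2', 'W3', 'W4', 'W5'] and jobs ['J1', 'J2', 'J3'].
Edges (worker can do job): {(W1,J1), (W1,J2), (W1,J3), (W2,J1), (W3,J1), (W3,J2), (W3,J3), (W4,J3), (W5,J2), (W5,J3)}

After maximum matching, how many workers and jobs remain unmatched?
Unmatched: 2 workers, 0 jobs

Maximum matching size: 3
Workers: 5 total, 3 matched, 2 unmatched
Jobs: 3 total, 3 matched, 0 unmatched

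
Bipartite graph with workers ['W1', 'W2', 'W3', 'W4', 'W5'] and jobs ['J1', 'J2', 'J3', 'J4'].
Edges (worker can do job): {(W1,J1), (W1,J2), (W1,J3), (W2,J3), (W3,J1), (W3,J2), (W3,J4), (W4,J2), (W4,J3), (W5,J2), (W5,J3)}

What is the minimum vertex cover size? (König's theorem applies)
Minimum vertex cover size = 4

By König's theorem: in bipartite graphs,
min vertex cover = max matching = 4

Maximum matching has size 4, so minimum vertex cover also has size 4.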